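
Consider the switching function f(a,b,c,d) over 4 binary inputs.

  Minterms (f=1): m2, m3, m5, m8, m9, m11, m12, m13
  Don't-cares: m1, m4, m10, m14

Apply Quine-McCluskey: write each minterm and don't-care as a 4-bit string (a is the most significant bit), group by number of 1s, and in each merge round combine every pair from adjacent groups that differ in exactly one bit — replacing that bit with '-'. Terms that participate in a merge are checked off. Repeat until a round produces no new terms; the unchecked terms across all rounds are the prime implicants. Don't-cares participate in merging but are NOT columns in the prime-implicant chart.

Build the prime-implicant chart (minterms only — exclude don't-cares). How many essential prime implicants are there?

[col 0] 0001*, 0010*, 0011*, 0100*, 0101*, 1000*, 1001*, 1010*, 1011*, 1100*, 1101*, 1110*
[col 1] -001*, -010*, -011*, -100*, -101*, 0-01*, 00-1*, 001-*, 010-*, 1-00*, 1-01*, 1-10*, 10-0*, 10-1*, 100-*, 101-*, 11-0*, 110-*
[col 2] --01, -0-1, -01-, -10-, 1--0, 1-0-, 10--
Prime implicants: --01, -0-1, -01-, -10-, 1--0, 1-0-, 10--
PI chart (minterm → PIs covering it):
  2 | -01-  (sole → essential)
  3 | -0-1,-01-
  5 | --01,-10-
  8 | 1--0,1-0-,10--
  9 | --01,-0-1,1-0-,10--
  11 | -0-1,-01-,10--
  12 | -10-,1--0,1-0-
  13 | --01,-10-,1-0-
Essential prime implicants: -01-

1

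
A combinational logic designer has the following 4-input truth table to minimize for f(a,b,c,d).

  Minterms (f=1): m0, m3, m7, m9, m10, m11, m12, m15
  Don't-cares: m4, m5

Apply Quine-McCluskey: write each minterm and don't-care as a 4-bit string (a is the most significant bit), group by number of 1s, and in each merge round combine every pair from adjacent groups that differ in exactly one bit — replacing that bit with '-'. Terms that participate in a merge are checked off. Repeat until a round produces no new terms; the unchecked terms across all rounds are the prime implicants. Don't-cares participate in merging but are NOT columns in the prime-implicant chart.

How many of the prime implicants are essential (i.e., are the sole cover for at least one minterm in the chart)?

5

Round 0: 0000✓ 0011✓ 0100✓ 0101✓ 0111✓ 1001✓ 1010✓ 1011✓ 1100✓ 1111✓
Round 1: -011✓ -100 -111✓ 0-00 0-11✓ 01-1 010- 1-11✓ 10-1 101-
Round 2: --11
PIs = {--11, -100, 0-00, 01-1, 010-, 10-1, 101-}
Coverage chart:
  m0: 0-00 ←essential
  m3: --11 ←essential
  m7: --11,01-1
  m9: 10-1 ←essential
  m10: 101- ←essential
  m11: --11,10-1,101-
  m12: -100 ←essential
  m15: --11 ←essential
Essential: --11, -100, 0-00, 10-1, 101-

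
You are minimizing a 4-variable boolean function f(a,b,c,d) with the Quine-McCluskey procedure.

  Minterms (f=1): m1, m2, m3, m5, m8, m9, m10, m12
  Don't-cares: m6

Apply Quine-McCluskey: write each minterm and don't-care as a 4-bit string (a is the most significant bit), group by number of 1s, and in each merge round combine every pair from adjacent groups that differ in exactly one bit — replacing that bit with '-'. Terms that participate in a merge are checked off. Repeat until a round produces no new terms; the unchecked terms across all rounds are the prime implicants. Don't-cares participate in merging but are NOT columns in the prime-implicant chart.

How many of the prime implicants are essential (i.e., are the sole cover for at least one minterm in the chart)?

Round 0: 0001✓ 0010✓ 0011✓ 0101✓ 0110✓ 1000✓ 1001✓ 1010✓ 1100✓
Round 1: -001 -010 0-01 0-10 00-1 001- 1-00 10-0 100-
PIs = {-001, -010, 0-01, 0-10, 00-1, 001-, 1-00, 10-0, 100-}
Coverage chart:
  m1: -001,0-01,00-1
  m2: -010,0-10,001-
  m3: 00-1,001-
  m5: 0-01 ←essential
  m8: 1-00,10-0,100-
  m9: -001,100-
  m10: -010,10-0
  m12: 1-00 ←essential
Essential: 0-01, 1-00

2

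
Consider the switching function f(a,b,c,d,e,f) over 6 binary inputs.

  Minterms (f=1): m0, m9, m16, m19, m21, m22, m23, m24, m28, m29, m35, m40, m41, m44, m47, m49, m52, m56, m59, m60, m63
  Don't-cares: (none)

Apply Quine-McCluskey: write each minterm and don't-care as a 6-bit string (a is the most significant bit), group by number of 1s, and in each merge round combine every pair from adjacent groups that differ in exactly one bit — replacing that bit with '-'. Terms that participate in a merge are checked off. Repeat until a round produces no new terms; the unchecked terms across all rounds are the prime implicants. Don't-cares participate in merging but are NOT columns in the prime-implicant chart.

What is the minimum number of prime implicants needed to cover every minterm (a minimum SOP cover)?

[col 0] 000000*, 001001*, 010000*, 010011*, 010101*, 010110*, 010111*, 011000*, 011100*, 011101*, 100011, 101000*, 101001*, 101100*, 101111*, 110001, 110100*, 111000*, 111011*, 111100*, 111111*
[col 1] -01001, -11000*, -11100*, 0-0000, 01-000, 01-101, 010-11, 0101-1, 01011-, 011-00*, 01110-, 1-1000*, 1-1100*, 1-1111, 101-00*, 10100-, 11-100, 111-00*, 111-11
[col 2] -11-00, 1-1-00
Prime implicants: -01001, -11-00, 0-0000, 01-000, 01-101, 010-11, 0101-1, 01011-, 01110-, 1-1-00, 1-1111, 100011, 10100-, 11-100, 110001, 111-11
PI chart (minterm → PIs covering it):
  0 | 0-0000  (sole → essential)
  9 | -01001  (sole → essential)
  16 | 0-0000,01-000
  19 | 010-11  (sole → essential)
  21 | 01-101,0101-1
  22 | 01011-  (sole → essential)
  23 | 010-11,0101-1,01011-
  24 | -11-00,01-000
  28 | -11-00,01110-
  29 | 01-101,01110-
  35 | 100011  (sole → essential)
  40 | 1-1-00,10100-
  41 | -01001,10100-
  44 | 1-1-00  (sole → essential)
  47 | 1-1111  (sole → essential)
  49 | 110001  (sole → essential)
  52 | 11-100  (sole → essential)
  56 | -11-00,1-1-00
  59 | 111-11  (sole → essential)
  60 | -11-00,1-1-00,11-100
  63 | 1-1111,111-11
Essential prime implicants: -01001, 0-0000, 010-11, 01011-, 1-1-00, 1-1111, 100011, 11-100, 110001, 111-11
Petrick residual → -11-00, 01-101
Minimum SOP uses 12 PIs: b'cd'e'f + bce'f' + a'c'd'e'f' + a'bde'f + a'bc'ef + a'bc'de + ace'f' + acdef + ab'c'd'ef + abde'f' + abc'd'e'f + abcef

12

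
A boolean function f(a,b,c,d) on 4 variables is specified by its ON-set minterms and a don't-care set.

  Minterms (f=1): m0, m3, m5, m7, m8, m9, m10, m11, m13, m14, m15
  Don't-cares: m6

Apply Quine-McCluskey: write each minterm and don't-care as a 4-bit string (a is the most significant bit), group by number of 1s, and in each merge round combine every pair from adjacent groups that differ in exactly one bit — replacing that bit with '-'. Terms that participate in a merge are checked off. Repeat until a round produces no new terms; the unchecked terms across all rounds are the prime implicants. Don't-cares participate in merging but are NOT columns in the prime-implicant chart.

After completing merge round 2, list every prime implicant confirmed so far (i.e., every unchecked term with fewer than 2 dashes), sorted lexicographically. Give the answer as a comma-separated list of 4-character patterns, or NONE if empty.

-000

Round 0: 0000✓ 0011✓ 0101✓ 0110✓ 0111✓ 1000✓ 1001✓ 1010✓ 1011✓ 1101✓ 1110✓ 1111✓
Round 1: -000 -011✓ -101✓ -110✓ -111✓ 0-11✓ 01-1✓ 011-✓ 1-01✓ 1-10✓ 1-11✓ 10-0✓ 10-1✓ 100-✓ 101-✓ 11-1✓ 111-✓
Round 2: --11 -1-1 -11- 1--1 1-1- 10--
PIs = {--11, -000, -1-1, -11-, 1--1, 1-1-, 10--}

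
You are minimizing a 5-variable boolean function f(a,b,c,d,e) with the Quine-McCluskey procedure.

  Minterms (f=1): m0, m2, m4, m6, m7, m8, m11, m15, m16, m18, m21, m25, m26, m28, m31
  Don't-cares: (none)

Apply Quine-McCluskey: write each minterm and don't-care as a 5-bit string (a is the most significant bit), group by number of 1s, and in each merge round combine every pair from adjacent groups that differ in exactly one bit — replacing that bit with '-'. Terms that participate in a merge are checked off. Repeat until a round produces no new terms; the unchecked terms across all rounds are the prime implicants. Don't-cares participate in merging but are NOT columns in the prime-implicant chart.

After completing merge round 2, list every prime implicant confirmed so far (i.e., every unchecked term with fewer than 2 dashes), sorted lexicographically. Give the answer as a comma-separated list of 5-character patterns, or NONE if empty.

Round 0: 00000✓ 00010✓ 00100✓ 00110✓ 00111✓ 01000✓ 01011✓ 01111✓ 10000✓ 10010✓ 10101 11001 11010✓ 11100 11111✓
Round 1: -0000✓ -0010✓ -1111 0-000 0-111 00-00✓ 00-10✓ 000-0✓ 001-0✓ 0011- 01-11 1-010 100-0✓
Round 2: -00-0 00--0
PIs = {-00-0, -1111, 0-000, 0-111, 00--0, 0011-, 01-11, 1-010, 10101, 11001, 11100}

-1111, 0-000, 0-111, 0011-, 01-11, 1-010, 10101, 11001, 11100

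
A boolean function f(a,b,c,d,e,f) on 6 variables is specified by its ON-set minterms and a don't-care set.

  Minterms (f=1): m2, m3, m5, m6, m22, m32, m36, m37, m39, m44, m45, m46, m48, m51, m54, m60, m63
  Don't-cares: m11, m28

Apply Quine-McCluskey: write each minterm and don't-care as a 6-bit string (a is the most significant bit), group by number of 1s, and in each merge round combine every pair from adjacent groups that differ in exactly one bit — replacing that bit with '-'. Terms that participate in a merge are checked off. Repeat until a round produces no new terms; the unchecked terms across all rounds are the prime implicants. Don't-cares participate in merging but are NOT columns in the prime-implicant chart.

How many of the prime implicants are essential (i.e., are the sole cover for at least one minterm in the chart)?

[col 0] 000010*, 000011*, 000101*, 000110*, 001011*, 010110*, 011100*, 100000*, 100100*, 100101*, 100111*, 101100*, 101101*, 101110*, 110000*, 110011, 110110*, 111100*, 111111
[col 1] -00101, -10110, -11100, 0-0110, 00-011, 000-10, 00001-, 1-0000, 1-1100, 10-100*, 10-101*, 100-00, 1001-1, 10010-*, 1011-0, 10110-*
[col 2] 10-10-
Prime implicants: -00101, -10110, -11100, 0-0110, 00-011, 000-10, 00001-, 1-0000, 1-1100, 10-10-, 100-00, 1001-1, 1011-0, 110011, 111111
PI chart (minterm → PIs covering it):
  2 | 000-10,00001-
  3 | 00-011,00001-
  5 | -00101  (sole → essential)
  6 | 0-0110,000-10
  22 | -10110,0-0110
  32 | 1-0000,100-00
  36 | 10-10-,100-00
  37 | -00101,10-10-,1001-1
  39 | 1001-1  (sole → essential)
  44 | 1-1100,10-10-,1011-0
  45 | 10-10-  (sole → essential)
  46 | 1011-0  (sole → essential)
  48 | 1-0000  (sole → essential)
  51 | 110011  (sole → essential)
  54 | -10110  (sole → essential)
  60 | -11100,1-1100
  63 | 111111  (sole → essential)
Essential prime implicants: -00101, -10110, 1-0000, 10-10-, 1001-1, 1011-0, 110011, 111111

8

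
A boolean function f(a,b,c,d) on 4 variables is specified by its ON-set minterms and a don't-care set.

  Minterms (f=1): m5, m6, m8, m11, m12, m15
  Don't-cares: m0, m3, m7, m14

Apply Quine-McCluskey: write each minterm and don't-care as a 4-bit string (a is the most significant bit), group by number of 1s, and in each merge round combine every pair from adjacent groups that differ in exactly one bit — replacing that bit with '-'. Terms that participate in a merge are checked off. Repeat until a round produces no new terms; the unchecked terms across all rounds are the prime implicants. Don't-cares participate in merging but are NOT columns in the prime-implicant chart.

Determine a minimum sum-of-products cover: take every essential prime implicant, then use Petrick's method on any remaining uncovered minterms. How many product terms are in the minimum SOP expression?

Round 0: 0000✓ 0011✓ 0101✓ 0110✓ 0111✓ 1000✓ 1011✓ 1100✓ 1110✓ 1111✓
Round 1: -000 -011✓ -110✓ -111✓ 0-11✓ 01-1 011-✓ 1-00 1-11✓ 11-0 111-✓
Round 2: --11 -11-
PIs = {--11, -000, -11-, 01-1, 1-00, 11-0}
Coverage chart:
  m5: 01-1 ←essential
  m6: -11- ←essential
  m8: -000,1-00
  m11: --11 ←essential
  m12: 1-00,11-0
  m15: --11,-11-
Essential: --11, -11-, 01-1
Petrick residual → 1-00
Min cover (4 terms): cd + bc + a'bd + ac'd'

4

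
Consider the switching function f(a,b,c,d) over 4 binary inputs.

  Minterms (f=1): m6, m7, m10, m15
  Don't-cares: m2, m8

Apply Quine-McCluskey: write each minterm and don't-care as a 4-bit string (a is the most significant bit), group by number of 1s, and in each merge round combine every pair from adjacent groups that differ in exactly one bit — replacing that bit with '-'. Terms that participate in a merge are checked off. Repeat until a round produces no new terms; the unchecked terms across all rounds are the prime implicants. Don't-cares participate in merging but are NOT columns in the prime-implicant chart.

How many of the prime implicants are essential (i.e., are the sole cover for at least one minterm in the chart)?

1

Round 0: 0010✓ 0110✓ 0111✓ 1000✓ 1010✓ 1111✓
Round 1: -010 -111 0-10 011- 10-0
PIs = {-010, -111, 0-10, 011-, 10-0}
Coverage chart:
  m6: 0-10,011-
  m7: -111,011-
  m10: -010,10-0
  m15: -111 ←essential
Essential: -111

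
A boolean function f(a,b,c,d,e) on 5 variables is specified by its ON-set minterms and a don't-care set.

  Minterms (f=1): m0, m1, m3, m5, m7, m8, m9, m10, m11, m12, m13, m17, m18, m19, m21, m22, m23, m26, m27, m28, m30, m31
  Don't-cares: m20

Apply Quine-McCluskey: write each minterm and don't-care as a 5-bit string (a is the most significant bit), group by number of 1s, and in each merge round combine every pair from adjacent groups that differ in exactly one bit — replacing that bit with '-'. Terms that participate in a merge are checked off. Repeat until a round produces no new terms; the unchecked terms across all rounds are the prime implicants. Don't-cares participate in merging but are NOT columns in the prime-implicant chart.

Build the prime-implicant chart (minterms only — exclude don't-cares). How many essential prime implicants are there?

[col 0] 00000*, 00001*, 00011*, 00101*, 00111*, 01000*, 01001*, 01010*, 01011*, 01100*, 01101*, 10001*, 10010*, 10011*, 10100*, 10101*, 10110*, 10111*, 11010*, 11011*, 11100*, 11110*, 11111*
[col 1] -0001*, -0011*, -0101*, -0111*, -1010*, -1011*, -1100, 0-000*, 0-001*, 0-011*, 0-101*, 00-01*, 00-11*, 000-1*, 0000-*, 001-1*, 01-00*, 01-01*, 010-0*, 010-1*, 0100-*, 0101-*, 0110-*, 1-010*, 1-011*, 1-100*, 1-110*, 1-111*, 10-01*, 10-10*, 10-11*, 100-1*, 1001-*, 101-0*, 101-1*, 1010-*, 1011-*, 11-10*, 11-11*, 1101-*, 111-0*, 1111-*
[col 2] --011, -0-01*, -0-11*, -00-1*, -01-1*, -101-, 0--01, 0-0-1, 0-00-, 00--1*, 01-0-, 010--, 1--10*, 1--11*, 1-01-*, 1-1-0, 1-11-*, 10--1*, 10-1-*, 101--, 11-1-*
[col 3] -0--1, 1--1-
Prime implicants: --011, -0--1, -101-, -1100, 0--01, 0-0-1, 0-00-, 01-0-, 010--, 1--1-, 1-1-0, 101--
PI chart (minterm → PIs covering it):
  0 | 0-00-  (sole → essential)
  1 | -0--1,0--01,0-0-1,0-00-
  3 | --011,-0--1,0-0-1
  5 | -0--1,0--01
  7 | -0--1  (sole → essential)
  8 | 0-00-,01-0-,010--
  9 | 0--01,0-0-1,0-00-,01-0-,010--
  10 | -101-,010--
  11 | --011,-101-,0-0-1,010--
  12 | -1100,01-0-
  13 | 0--01,01-0-
  17 | -0--1  (sole → essential)
  18 | 1--1-  (sole → essential)
  19 | --011,-0--1,1--1-
  21 | -0--1,101--
  22 | 1--1-,1-1-0,101--
  23 | -0--1,1--1-,101--
  26 | -101-,1--1-
  27 | --011,-101-,1--1-
  28 | -1100,1-1-0
  30 | 1--1-,1-1-0
  31 | 1--1-  (sole → essential)
Essential prime implicants: -0--1, 0-00-, 1--1-

3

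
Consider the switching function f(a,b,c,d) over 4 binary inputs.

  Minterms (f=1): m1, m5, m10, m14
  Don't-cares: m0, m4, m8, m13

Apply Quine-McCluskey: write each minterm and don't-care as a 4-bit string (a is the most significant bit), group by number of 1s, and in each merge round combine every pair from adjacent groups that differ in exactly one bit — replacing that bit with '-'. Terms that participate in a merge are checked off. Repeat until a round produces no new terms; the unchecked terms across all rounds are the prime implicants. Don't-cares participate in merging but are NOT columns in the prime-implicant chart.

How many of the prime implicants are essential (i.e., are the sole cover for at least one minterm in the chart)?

size-2^0 implicants → 0000(✓)  0001(✓)  0100(✓)  0101(✓)  1000(✓)  1010(✓)  1101(✓)  1110(✓)
size-2^1 implicants → -000  -101  0-00(✓)  0-01(✓)  000-(✓)  010-(✓)  1-10  10-0
size-2^2 implicants → 0-0-
Unchecked terms (primes): -000, -101, 0-0-, 1-10, 10-0
Minterm coverage:
  m1 ⊆ 0-0- [E]
  m5 ⊆ -101,0-0-
  m10 ⊆ 1-10,10-0
  m14 ⊆ 1-10 [E]
E = {0-0-, 1-10}

2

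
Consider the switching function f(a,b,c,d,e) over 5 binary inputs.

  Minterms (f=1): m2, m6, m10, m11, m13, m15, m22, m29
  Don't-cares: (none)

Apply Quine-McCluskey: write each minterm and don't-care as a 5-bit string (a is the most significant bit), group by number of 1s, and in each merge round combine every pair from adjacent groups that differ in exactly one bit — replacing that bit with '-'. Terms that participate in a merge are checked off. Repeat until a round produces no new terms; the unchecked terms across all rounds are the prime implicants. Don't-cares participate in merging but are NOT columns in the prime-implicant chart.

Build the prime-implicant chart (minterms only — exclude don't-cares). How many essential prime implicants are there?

2

[col 0] 00010*, 00110*, 01010*, 01011*, 01101*, 01111*, 10110*, 11101*
[col 1] -0110, -1101, 0-010, 00-10, 01-11, 0101-, 011-1
Prime implicants: -0110, -1101, 0-010, 00-10, 01-11, 0101-, 011-1
PI chart (minterm → PIs covering it):
  2 | 0-010,00-10
  6 | -0110,00-10
  10 | 0-010,0101-
  11 | 01-11,0101-
  13 | -1101,011-1
  15 | 01-11,011-1
  22 | -0110  (sole → essential)
  29 | -1101  (sole → essential)
Essential prime implicants: -0110, -1101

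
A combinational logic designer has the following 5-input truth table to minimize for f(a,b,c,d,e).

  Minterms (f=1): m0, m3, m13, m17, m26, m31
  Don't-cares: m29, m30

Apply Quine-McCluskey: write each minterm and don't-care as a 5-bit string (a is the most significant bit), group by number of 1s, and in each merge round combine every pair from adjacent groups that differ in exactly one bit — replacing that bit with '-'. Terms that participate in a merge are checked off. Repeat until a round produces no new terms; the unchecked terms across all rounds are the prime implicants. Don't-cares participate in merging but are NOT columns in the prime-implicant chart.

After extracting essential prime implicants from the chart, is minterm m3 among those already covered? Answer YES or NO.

[col 0] 00000, 00011, 01101*, 10001, 11010*, 11101*, 11110*, 11111*
[col 1] -1101, 11-10, 111-1, 1111-
Prime implicants: -1101, 00000, 00011, 10001, 11-10, 111-1, 1111-
PI chart (minterm → PIs covering it):
  0 | 00000  (sole → essential)
  3 | 00011  (sole → essential)
  13 | -1101  (sole → essential)
  17 | 10001  (sole → essential)
  26 | 11-10  (sole → essential)
  31 | 111-1,1111-
Essential prime implicants: -1101, 00000, 00011, 10001, 11-10

YES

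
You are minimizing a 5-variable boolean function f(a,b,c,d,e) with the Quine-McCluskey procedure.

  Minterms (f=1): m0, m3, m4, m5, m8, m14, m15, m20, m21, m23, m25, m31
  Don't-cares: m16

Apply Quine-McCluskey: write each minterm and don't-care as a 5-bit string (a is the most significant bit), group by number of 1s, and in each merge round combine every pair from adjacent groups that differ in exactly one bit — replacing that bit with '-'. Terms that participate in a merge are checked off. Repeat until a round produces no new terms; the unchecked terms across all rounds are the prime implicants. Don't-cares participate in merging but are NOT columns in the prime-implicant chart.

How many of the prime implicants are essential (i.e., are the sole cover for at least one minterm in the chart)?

Round 0: 00000✓ 00011 00100✓ 00101✓ 01000✓ 01110✓ 01111✓ 10000✓ 10100✓ 10101✓ 10111✓ 11001 11111✓
Round 1: -0000✓ -0100✓ -0101✓ -1111 0-000 00-00✓ 0010-✓ 0111- 1-111 10-00✓ 101-1 1010-✓
Round 2: -0-00 -010-
PIs = {-0-00, -010-, -1111, 0-000, 00011, 0111-, 1-111, 101-1, 11001}
Coverage chart:
  m0: -0-00,0-000
  m3: 00011 ←essential
  m4: -0-00,-010-
  m5: -010- ←essential
  m8: 0-000 ←essential
  m14: 0111- ←essential
  m15: -1111,0111-
  m20: -0-00,-010-
  m21: -010-,101-1
  m23: 1-111,101-1
  m25: 11001 ←essential
  m31: -1111,1-111
Essential: -010-, 0-000, 00011, 0111-, 11001

5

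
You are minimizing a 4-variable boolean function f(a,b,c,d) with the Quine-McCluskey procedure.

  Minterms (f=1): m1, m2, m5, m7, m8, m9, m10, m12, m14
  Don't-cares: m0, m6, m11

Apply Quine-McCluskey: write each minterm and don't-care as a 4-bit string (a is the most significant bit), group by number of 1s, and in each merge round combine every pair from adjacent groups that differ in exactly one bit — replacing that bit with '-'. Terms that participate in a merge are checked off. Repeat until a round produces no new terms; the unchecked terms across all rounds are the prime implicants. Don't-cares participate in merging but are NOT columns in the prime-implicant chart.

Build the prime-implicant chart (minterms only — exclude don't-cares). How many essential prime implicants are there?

Round 0: 0000✓ 0001✓ 0010✓ 0101✓ 0110✓ 0111✓ 1000✓ 1001✓ 1010✓ 1011✓ 1100✓ 1110✓
Round 1: -000✓ -001✓ -010✓ -110✓ 0-01 0-10✓ 00-0✓ 000-✓ 01-1 011- 1-00✓ 1-10✓ 10-0✓ 10-1✓ 100-✓ 101-✓ 11-0✓
Round 2: --10 -0-0 -00- 1--0 10--
PIs = {--10, -0-0, -00-, 0-01, 01-1, 011-, 1--0, 10--}
Coverage chart:
  m1: -00-,0-01
  m2: --10,-0-0
  m5: 0-01,01-1
  m7: 01-1,011-
  m8: -0-0,-00-,1--0,10--
  m9: -00-,10--
  m10: --10,-0-0,1--0,10--
  m12: 1--0 ←essential
  m14: --10,1--0
Essential: 1--0

1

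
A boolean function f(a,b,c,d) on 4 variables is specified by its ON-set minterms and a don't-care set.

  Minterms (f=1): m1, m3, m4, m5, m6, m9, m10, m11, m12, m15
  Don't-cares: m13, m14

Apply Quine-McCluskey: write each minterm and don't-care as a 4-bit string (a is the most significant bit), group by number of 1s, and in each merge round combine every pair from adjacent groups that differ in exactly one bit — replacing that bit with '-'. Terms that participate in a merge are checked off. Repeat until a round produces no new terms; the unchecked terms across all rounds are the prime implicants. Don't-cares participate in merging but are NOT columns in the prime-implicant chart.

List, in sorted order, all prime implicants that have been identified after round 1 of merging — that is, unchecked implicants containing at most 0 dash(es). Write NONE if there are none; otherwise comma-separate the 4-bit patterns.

NONE

[col 0] 0001*, 0011*, 0100*, 0101*, 0110*, 1001*, 1010*, 1011*, 1100*, 1101*, 1110*, 1111*
[col 1] -001*, -011*, -100*, -101*, -110*, 0-01*, 00-1*, 01-0*, 010-*, 1-01*, 1-10*, 1-11*, 10-1*, 101-*, 11-0*, 11-1*, 110-*, 111-*
[col 2] --01, -0-1, -1-0, -10-, 1--1, 1-1-, 11--
Prime implicants: --01, -0-1, -1-0, -10-, 1--1, 1-1-, 11--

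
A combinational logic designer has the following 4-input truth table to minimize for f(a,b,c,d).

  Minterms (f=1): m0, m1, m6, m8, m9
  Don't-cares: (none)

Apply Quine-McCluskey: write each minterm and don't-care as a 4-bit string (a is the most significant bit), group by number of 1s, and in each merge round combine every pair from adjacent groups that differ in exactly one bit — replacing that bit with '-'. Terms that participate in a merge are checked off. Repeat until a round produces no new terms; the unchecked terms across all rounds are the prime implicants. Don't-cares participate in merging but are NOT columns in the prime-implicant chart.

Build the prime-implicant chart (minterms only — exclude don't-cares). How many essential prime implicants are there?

2

[col 0] 0000*, 0001*, 0110, 1000*, 1001*
[col 1] -000*, -001*, 000-*, 100-*
[col 2] -00-
Prime implicants: -00-, 0110
PI chart (minterm → PIs covering it):
  0 | -00-  (sole → essential)
  1 | -00-  (sole → essential)
  6 | 0110  (sole → essential)
  8 | -00-  (sole → essential)
  9 | -00-  (sole → essential)
Essential prime implicants: -00-, 0110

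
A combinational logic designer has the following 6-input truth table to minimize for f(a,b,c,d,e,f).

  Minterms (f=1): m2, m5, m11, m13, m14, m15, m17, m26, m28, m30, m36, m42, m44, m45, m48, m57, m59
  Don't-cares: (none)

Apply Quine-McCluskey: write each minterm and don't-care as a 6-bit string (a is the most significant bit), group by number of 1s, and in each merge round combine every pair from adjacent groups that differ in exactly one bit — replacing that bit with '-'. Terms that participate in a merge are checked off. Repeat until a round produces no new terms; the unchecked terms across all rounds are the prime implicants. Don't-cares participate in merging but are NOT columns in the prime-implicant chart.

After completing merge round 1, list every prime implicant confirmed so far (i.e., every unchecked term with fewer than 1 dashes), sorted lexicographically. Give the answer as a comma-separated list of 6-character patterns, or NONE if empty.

000010, 010001, 101010, 110000

[col 0] 000010, 000101*, 001011*, 001101*, 001110*, 001111*, 010001, 011010*, 011100*, 011110*, 100100*, 101010, 101100*, 101101*, 110000, 111001*, 111011*
[col 1] -01101, 0-1110, 00-101, 001-11, 0011-1, 00111-, 011-10, 0111-0, 10-100, 10110-, 1110-1
Prime implicants: -01101, 0-1110, 00-101, 000010, 001-11, 0011-1, 00111-, 010001, 011-10, 0111-0, 10-100, 101010, 10110-, 110000, 1110-1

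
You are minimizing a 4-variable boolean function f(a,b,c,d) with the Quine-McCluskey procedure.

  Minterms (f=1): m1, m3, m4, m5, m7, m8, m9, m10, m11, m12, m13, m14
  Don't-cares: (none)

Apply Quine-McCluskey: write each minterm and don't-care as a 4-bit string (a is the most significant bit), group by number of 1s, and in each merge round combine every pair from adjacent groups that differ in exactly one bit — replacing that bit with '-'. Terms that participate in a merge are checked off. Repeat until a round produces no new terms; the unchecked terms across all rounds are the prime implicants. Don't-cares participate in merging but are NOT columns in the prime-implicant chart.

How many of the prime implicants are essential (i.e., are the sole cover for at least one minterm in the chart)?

[col 0] 0001*, 0011*, 0100*, 0101*, 0111*, 1000*, 1001*, 1010*, 1011*, 1100*, 1101*, 1110*
[col 1] -001*, -011*, -100*, -101*, 0-01*, 0-11*, 00-1*, 01-1*, 010-*, 1-00*, 1-01*, 1-10*, 10-0*, 10-1*, 100-*, 101-*, 11-0*, 110-*
[col 2] --01, -0-1, -10-, 0--1, 1--0, 1-0-, 10--
Prime implicants: --01, -0-1, -10-, 0--1, 1--0, 1-0-, 10--
PI chart (minterm → PIs covering it):
  1 | --01,-0-1,0--1
  3 | -0-1,0--1
  4 | -10-  (sole → essential)
  5 | --01,-10-,0--1
  7 | 0--1  (sole → essential)
  8 | 1--0,1-0-,10--
  9 | --01,-0-1,1-0-,10--
  10 | 1--0,10--
  11 | -0-1,10--
  12 | -10-,1--0,1-0-
  13 | --01,-10-,1-0-
  14 | 1--0  (sole → essential)
Essential prime implicants: -10-, 0--1, 1--0

3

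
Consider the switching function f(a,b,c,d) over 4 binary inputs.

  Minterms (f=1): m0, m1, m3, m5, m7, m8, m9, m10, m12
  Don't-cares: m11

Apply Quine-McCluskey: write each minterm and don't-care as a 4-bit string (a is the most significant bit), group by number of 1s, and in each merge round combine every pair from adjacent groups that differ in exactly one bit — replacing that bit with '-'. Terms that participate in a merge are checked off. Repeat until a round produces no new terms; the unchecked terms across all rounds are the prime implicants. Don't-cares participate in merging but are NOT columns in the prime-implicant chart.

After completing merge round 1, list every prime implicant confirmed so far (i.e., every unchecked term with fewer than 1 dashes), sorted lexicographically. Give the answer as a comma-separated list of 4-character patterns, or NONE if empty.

size-2^0 implicants → 0000(✓)  0001(✓)  0011(✓)  0101(✓)  0111(✓)  1000(✓)  1001(✓)  1010(✓)  1011(✓)  1100(✓)
size-2^1 implicants → -000(✓)  -001(✓)  -011(✓)  0-01(✓)  0-11(✓)  00-1(✓)  000-(✓)  01-1(✓)  1-00  10-0(✓)  10-1(✓)  100-(✓)  101-(✓)
size-2^2 implicants → -0-1  -00-  0--1  10--
Unchecked terms (primes): -0-1, -00-, 0--1, 1-00, 10--

NONE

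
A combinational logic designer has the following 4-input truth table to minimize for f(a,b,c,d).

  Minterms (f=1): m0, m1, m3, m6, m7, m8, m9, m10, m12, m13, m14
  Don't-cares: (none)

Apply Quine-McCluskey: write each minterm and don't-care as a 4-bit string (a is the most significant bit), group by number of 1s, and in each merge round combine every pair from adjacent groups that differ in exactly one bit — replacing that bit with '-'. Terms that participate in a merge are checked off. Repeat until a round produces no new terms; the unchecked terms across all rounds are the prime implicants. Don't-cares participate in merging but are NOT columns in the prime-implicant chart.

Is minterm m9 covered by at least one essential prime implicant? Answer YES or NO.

size-2^0 implicants → 0000(✓)  0001(✓)  0011(✓)  0110(✓)  0111(✓)  1000(✓)  1001(✓)  1010(✓)  1100(✓)  1101(✓)  1110(✓)
size-2^1 implicants → -000(✓)  -001(✓)  -110  0-11  00-1  000-(✓)  011-  1-00(✓)  1-01(✓)  1-10(✓)  10-0(✓)  100-(✓)  11-0(✓)  110-(✓)
size-2^2 implicants → -00-  1--0  1-0-
Unchecked terms (primes): -00-, -110, 0-11, 00-1, 011-, 1--0, 1-0-
Minterm coverage:
  m0 ⊆ -00- [E]
  m1 ⊆ -00-,00-1
  m3 ⊆ 0-11,00-1
  m6 ⊆ -110,011-
  m7 ⊆ 0-11,011-
  m8 ⊆ -00-,1--0,1-0-
  m9 ⊆ -00-,1-0-
  m10 ⊆ 1--0 [E]
  m12 ⊆ 1--0,1-0-
  m13 ⊆ 1-0- [E]
  m14 ⊆ -110,1--0
E = {-00-, 1--0, 1-0-}

YES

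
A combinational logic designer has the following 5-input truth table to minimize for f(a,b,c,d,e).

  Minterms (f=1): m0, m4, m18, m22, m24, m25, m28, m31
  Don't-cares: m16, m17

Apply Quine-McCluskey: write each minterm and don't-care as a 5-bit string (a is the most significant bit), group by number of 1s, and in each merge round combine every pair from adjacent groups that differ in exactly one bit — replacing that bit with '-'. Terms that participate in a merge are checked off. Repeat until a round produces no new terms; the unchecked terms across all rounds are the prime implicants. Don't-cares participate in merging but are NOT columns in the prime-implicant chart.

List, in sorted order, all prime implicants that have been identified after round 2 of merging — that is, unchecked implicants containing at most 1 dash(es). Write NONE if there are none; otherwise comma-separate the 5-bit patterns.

Round 0: 00000✓ 00100✓ 10000✓ 10001✓ 10010✓ 10110✓ 11000✓ 11001✓ 11100✓ 11111
Round 1: -0000 00-00 1-000✓ 1-001✓ 10-10 100-0 1000-✓ 11-00 1100-✓
Round 2: 1-00-
PIs = {-0000, 00-00, 1-00-, 10-10, 100-0, 11-00, 11111}

-0000, 00-00, 10-10, 100-0, 11-00, 11111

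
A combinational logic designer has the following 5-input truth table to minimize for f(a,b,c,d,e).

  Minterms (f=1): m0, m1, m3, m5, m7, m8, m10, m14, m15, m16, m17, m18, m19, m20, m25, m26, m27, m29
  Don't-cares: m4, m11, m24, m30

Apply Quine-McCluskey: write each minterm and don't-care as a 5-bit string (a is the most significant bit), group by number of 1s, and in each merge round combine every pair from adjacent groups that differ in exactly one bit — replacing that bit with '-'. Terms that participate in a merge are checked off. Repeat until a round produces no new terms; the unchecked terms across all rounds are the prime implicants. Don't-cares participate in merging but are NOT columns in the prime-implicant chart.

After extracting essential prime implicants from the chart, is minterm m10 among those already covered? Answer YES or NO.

NO

Round 0: 00000✓ 00001✓ 00011✓ 00100✓ 00101✓ 00111✓ 01000✓ 01010✓ 01011✓ 01110✓ 01111✓ 10000✓ 10001✓ 10010✓ 10011✓ 10100✓ 11000✓ 11001✓ 11010✓ 11011✓ 11101✓ 11110✓
Round 1: -0000✓ -0001✓ -0011✓ -0100✓ -1000✓ -1010✓ -1011✓ -1110✓ 0-000✓ 0-011✓ 0-111✓ 00-00✓ 00-01✓ 00-11✓ 000-1✓ 0000-✓ 001-1✓ 0010-✓ 01-10✓ 01-11✓ 010-0✓ 0101-✓ 0111-✓ 1-000✓ 1-001✓ 1-010✓ 1-011✓ 10-00✓ 100-0✓ 100-1✓ 1000-✓ 1001-✓ 11-01 11-10✓ 110-0✓ 110-1✓ 1100-✓ 1101-✓
Round 2: --000 --011 -0-00 -00-1 -000- -1-10 -10-0 -101- 0--11 00--1 00-0- 01-1- 1-0-0✓ 1-0-1✓ 1-00-✓ 1-01-✓ 100--✓ 110--✓
Round 3: 1-0--
PIs = {--000, --011, -0-00, -00-1, -000-, -1-10, -10-0, -101-, 0--11, 00--1, 00-0-, 01-1-, 1-0--, 11-01}
Coverage chart:
  m0: --000,-0-00,-000-,00-0-
  m1: -00-1,-000-,00--1,00-0-
  m3: --011,-00-1,0--11,00--1
  m5: 00--1,00-0-
  m7: 0--11,00--1
  m8: --000,-10-0
  m10: -1-10,-10-0,-101-,01-1-
  m14: -1-10,01-1-
  m15: 0--11,01-1-
  m16: --000,-0-00,-000-,1-0--
  m17: -00-1,-000-,1-0--
  m18: 1-0-- ←essential
  m19: --011,-00-1,1-0--
  m20: -0-00 ←essential
  m25: 1-0--,11-01
  m26: -1-10,-10-0,-101-,1-0--
  m27: --011,-101-,1-0--
  m29: 11-01 ←essential
Essential: -0-00, 1-0--, 11-01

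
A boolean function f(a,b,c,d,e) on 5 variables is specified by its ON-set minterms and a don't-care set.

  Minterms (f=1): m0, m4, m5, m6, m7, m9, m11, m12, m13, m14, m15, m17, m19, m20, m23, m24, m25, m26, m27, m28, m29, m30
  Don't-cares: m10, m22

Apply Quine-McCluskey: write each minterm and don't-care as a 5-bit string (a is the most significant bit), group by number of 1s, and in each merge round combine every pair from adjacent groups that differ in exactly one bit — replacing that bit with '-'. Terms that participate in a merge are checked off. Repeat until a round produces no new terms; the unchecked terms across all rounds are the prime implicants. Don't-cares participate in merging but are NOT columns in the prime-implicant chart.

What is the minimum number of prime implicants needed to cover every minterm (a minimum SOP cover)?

8

size-2^0 implicants → 00000(✓)  00100(✓)  00101(✓)  00110(✓)  00111(✓)  01001(✓)  01010(✓)  01011(✓)  01100(✓)  01101(✓)  01110(✓)  01111(✓)  10001(✓)  10011(✓)  10100(✓)  10110(✓)  10111(✓)  11000(✓)  11001(✓)  11010(✓)  11011(✓)  11100(✓)  11101(✓)  11110(✓)
size-2^1 implicants → -0100(✓)  -0110(✓)  -0111(✓)  -1001(✓)  -1010(✓)  -1011(✓)  -1100(✓)  -1101(✓)  -1110(✓)  0-100(✓)  0-101(✓)  0-110(✓)  0-111(✓)  00-00  001-0(✓)  001-1(✓)  0010-(✓)  0011-(✓)  01-01(✓)  01-10(✓)  01-11(✓)  010-1(✓)  0101-(✓)  011-0(✓)  011-1(✓)  0110-(✓)  0111-(✓)  1-001(✓)  1-011(✓)  1-100(✓)  1-110(✓)  10-11  100-1(✓)  101-0(✓)  1011-(✓)  11-00(✓)  11-01(✓)  11-10(✓)  110-0(✓)  110-1(✓)  1100-(✓)  1101-(✓)  111-0(✓)  1110-(✓)
size-2^2 implicants → --100(✓)  --110(✓)  -01-0(✓)  -011-  -1-01  -1-10  -10-1  -101-  -11-0(✓)  -110-  0-1-0(✓)  0-1-1(✓)  0-10-(✓)  0-11-(✓)  001--(✓)  01--1  01-1-  011--(✓)  1-0-1  1-1-0(✓)  11--0  11-0-  110--
size-2^3 implicants → --1-0  0-1--
Unchecked terms (primes): --1-0, -011-, -1-01, -1-10, -10-1, -101-, -110-, 0-1--, 00-00, 01--1, 01-1-, 1-0-1, 10-11, 11--0, 11-0-, 110--
Minterm coverage:
  m0 ⊆ 00-00 [E]
  m4 ⊆ --1-0,0-1--,00-00
  m5 ⊆ 0-1-- [E]
  m6 ⊆ --1-0,-011-,0-1--
  m7 ⊆ -011-,0-1--
  m9 ⊆ -1-01,-10-1,01--1
  m11 ⊆ -10-1,-101-,01--1,01-1-
  m12 ⊆ --1-0,-110-,0-1--
  m13 ⊆ -1-01,-110-,0-1--,01--1
  m14 ⊆ --1-0,-1-10,0-1--,01-1-
  m15 ⊆ 0-1--,01--1,01-1-
  m17 ⊆ 1-0-1 [E]
  m19 ⊆ 1-0-1,10-11
  m20 ⊆ --1-0 [E]
  m23 ⊆ -011-,10-11
  m24 ⊆ 11--0,11-0-,110--
  m25 ⊆ -1-01,-10-1,1-0-1,11-0-,110--
  m26 ⊆ -1-10,-101-,11--0,110--
  m27 ⊆ -10-1,-101-,1-0-1,110--
  m28 ⊆ --1-0,-110-,11--0,11-0-
  m29 ⊆ -1-01,-110-,11-0-
  m30 ⊆ --1-0,-1-10,11--0
E = {--1-0, 0-1--, 00-00, 1-0-1}
Petrick residual → -011-, -1-01, -10-1, 11--0
Cover = ce' + b'cd + bd'e + bc'e + a'c + a'b'd'e' + ac'e + abe'  |cover|=8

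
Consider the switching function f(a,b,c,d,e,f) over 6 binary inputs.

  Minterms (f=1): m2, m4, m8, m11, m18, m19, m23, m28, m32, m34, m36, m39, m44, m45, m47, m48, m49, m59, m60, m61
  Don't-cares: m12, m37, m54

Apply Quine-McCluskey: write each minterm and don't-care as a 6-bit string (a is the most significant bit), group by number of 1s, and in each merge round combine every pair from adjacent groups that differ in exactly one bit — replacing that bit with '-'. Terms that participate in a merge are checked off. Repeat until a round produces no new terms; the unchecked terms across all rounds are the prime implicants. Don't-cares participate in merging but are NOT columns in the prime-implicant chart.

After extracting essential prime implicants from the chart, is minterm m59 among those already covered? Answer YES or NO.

YES

size-2^0 implicants → 000010(✓)  000100(✓)  001000(✓)  001011  001100(✓)  010010(✓)  010011(✓)  010111(✓)  011100(✓)  100000(✓)  100010(✓)  100100(✓)  100101(✓)  100111(✓)  101100(✓)  101101(✓)  101111(✓)  110000(✓)  110001(✓)  110110  111011  111100(✓)  111101(✓)
size-2^1 implicants → -00010  -00100(✓)  -01100(✓)  -11100(✓)  0-0010  0-1100(✓)  00-100(✓)  001-00  010-11  01001-  1-0000  1-1100(✓)  1-1101(✓)  10-100(✓)  10-101(✓)  10-111(✓)  100-00  1000-0  1001-1(✓)  10010-(✓)  1011-1(✓)  10110-(✓)  11000-  11110-(✓)
size-2^2 implicants → --1100  -0-100  1-110-  10-1-1  10-10-
Unchecked terms (primes): --1100, -0-100, -00010, 0-0010, 001-00, 001011, 010-11, 01001-, 1-0000, 1-110-, 10-1-1, 10-10-, 100-00, 1000-0, 11000-, 110110, 111011
Minterm coverage:
  m2 ⊆ -00010,0-0010
  m4 ⊆ -0-100 [E]
  m8 ⊆ 001-00 [E]
  m11 ⊆ 001011 [E]
  m18 ⊆ 0-0010,01001-
  m19 ⊆ 010-11,01001-
  m23 ⊆ 010-11 [E]
  m28 ⊆ --1100 [E]
  m32 ⊆ 1-0000,100-00,1000-0
  m34 ⊆ -00010,1000-0
  m36 ⊆ -0-100,10-10-,100-00
  m39 ⊆ 10-1-1 [E]
  m44 ⊆ --1100,-0-100,1-110-,10-10-
  m45 ⊆ 1-110-,10-1-1,10-10-
  m47 ⊆ 10-1-1 [E]
  m48 ⊆ 1-0000,11000-
  m49 ⊆ 11000- [E]
  m59 ⊆ 111011 [E]
  m60 ⊆ --1100,1-110-
  m61 ⊆ 1-110- [E]
E = {--1100, -0-100, 001-00, 001011, 010-11, 1-110-, 10-1-1, 11000-, 111011}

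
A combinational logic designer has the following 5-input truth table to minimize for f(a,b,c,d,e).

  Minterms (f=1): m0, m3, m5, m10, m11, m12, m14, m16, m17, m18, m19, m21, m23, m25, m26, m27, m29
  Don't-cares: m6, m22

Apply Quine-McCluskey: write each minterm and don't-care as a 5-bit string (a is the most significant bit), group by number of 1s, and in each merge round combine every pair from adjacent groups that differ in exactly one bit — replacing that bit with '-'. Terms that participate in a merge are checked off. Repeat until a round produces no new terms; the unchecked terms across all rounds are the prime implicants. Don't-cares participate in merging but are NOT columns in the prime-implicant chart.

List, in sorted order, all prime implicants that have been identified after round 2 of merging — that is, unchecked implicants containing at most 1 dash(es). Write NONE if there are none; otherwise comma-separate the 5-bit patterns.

-0000, -0101, -0110, 0-110, 01-10, 011-0

Round 0: 00000✓ 00011✓ 00101✓ 00110✓ 01010✓ 01011✓ 01100✓ 01110✓ 10000✓ 10001✓ 10010✓ 10011✓ 10101✓ 10110✓ 10111✓ 11001✓ 11010✓ 11011✓ 11101✓
Round 1: -0000 -0011✓ -0101 -0110 -1010✓ -1011✓ 0-011✓ 0-110 01-10 0101-✓ 011-0 1-001✓ 1-010✓ 1-011✓ 1-101✓ 10-01✓ 10-10✓ 10-11✓ 100-0✓ 100-1✓ 1000-✓ 1001-✓ 101-1✓ 1011-✓ 11-01✓ 110-1✓ 1101-✓
Round 2: --011 -101- 1--01 1-0-1 1-01- 10--1 10-1- 100--
PIs = {--011, -0000, -0101, -0110, -101-, 0-110, 01-10, 011-0, 1--01, 1-0-1, 1-01-, 10--1, 10-1-, 100--}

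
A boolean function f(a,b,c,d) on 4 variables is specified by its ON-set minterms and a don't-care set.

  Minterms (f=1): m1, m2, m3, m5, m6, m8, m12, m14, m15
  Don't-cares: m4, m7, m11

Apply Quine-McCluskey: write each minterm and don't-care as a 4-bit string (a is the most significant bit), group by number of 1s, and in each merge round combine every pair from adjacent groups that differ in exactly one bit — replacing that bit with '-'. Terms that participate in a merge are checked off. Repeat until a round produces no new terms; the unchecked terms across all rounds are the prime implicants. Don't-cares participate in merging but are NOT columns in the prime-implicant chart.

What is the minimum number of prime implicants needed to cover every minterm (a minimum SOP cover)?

4

[col 0] 0001*, 0010*, 0011*, 0100*, 0101*, 0110*, 0111*, 1000*, 1011*, 1100*, 1110*, 1111*
[col 1] -011*, -100*, -110*, -111*, 0-01*, 0-10*, 0-11*, 00-1*, 001-*, 01-0*, 01-1*, 010-*, 011-*, 1-00, 1-11*, 11-0*, 111-*
[col 2] --11, -1-0, -11-, 0--1, 0-1-, 01--
Prime implicants: --11, -1-0, -11-, 0--1, 0-1-, 01--, 1-00
PI chart (minterm → PIs covering it):
  1 | 0--1  (sole → essential)
  2 | 0-1-  (sole → essential)
  3 | --11,0--1,0-1-
  5 | 0--1,01--
  6 | -1-0,-11-,0-1-,01--
  8 | 1-00  (sole → essential)
  12 | -1-0,1-00
  14 | -1-0,-11-
  15 | --11,-11-
Essential prime implicants: 0--1, 0-1-, 1-00
Petrick residual → -11-
Minimum SOP uses 4 PIs: bc + a'd + a'c + ac'd'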